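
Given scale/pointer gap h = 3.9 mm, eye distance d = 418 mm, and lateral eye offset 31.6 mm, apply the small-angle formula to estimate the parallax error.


error = h * offset / d
= 3.9 * 31.6 / 418
= 0.2948

0.2948


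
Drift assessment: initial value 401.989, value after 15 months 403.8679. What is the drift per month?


rate = (v2 - v1) / months
= (403.8679 - 401.989) / 15
= 1.8789 / 15
= 0.1253

0.1253


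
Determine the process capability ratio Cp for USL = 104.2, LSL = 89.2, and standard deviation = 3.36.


Cp = (USL - LSL) / (6 * sigma)
= (104.2 - 89.2) / (6 * 3.36)
= 15.0000 / 20.1600
= 0.7440

0.7440


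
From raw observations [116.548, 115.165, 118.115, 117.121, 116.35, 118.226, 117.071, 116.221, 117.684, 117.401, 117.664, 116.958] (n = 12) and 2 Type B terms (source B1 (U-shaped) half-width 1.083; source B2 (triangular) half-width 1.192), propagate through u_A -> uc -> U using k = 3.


mean = (116.548 + 115.165 + 118.115 + 117.121 + 116.35 + 118.226 + 117.071 + 116.221 + 117.684 + 117.401 + 117.664 + 116.958) / 12 = 117.0436667
s = sqrt(sum((x - mean)^2)/(n-1)) = 0.87465779
u_A = s / sqrt(n) = 0.87465779 / sqrt(12) = 0.25249196
u_B1 = 1.083 / sqrt(2) = 0.76579664
u_B2 = 1.192 / sqrt(6) = 0.48663196
uc = sqrt(0.25249196^2 + 0.76579664^2 + 0.48663196^2) = 0.94181068
U = k * uc = 3 * 0.94181068
U = 2.8254

2.8254


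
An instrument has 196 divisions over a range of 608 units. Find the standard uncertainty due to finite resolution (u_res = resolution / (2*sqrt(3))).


resolution = range / divisions
resolution = 608 / 196 = 3.1020408
u_res = resolution / (2*sqrt(3))
u_res = 3.1020408 / 3.4641016
u_res = 0.8955

0.8955


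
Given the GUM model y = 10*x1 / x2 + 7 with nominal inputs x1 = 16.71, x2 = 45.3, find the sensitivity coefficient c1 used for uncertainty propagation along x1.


y = 10*x1 / x2 + 7
dy/dx1 = 10/x2
Evaluate at x2 = 45.3: c1 = 10 / 45.3
c1 = 0.2208

0.2208


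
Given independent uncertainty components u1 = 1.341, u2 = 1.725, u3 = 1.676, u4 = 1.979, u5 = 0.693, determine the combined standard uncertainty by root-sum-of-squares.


uc = sqrt(1.341^2 + 1.725^2 + 1.676^2 + 1.979^2 + 0.693^2)
uc = sqrt(11.979572)
uc = 3.4612

3.4612


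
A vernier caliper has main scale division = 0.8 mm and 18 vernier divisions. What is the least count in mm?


LC = MSD / n_div
= 0.8 / 18
= 0.0444

0.0444


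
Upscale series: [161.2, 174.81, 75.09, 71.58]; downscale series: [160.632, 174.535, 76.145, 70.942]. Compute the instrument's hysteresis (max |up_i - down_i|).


|161.2 - 160.632| = 0.5680
|174.81 - 174.535| = 0.2750
|75.09 - 76.145| = 1.0550
|71.58 - 70.942| = 0.6380
hysteresis = max(diffs) = 1.0550

1.0550


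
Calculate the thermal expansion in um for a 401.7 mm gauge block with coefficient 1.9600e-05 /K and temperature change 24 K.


dL = L * alpha * dT
= 401.7 * 1.9600e-05 * 24
= 0.1889597 mm
dL_um = 0.1889597 * 1000 = 188.9597 um

188.9597


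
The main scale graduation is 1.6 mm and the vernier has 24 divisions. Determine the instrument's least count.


LC = MSD / n_div
= 1.6 / 24
= 0.0667

0.0667


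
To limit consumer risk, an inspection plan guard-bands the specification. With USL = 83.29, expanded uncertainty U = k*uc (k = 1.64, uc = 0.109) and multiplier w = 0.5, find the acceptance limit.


U = k * uc = 1.64 * 0.109 = 0.17876
guard band g = w * U = 0.5 * 0.17876 = 0.08938
AL = USL - g = 83.29 - 0.08938
AL = 83.2006

83.2006


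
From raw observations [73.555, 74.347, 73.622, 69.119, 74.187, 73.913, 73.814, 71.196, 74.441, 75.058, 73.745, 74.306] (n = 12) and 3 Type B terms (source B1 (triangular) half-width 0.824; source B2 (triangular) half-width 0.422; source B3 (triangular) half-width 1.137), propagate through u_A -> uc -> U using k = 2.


mean = (73.555 + 74.347 + 73.622 + 69.119 + 74.187 + 73.913 + 73.814 + 71.196 + 74.441 + 75.058 + 73.745 + 74.306) / 12 = 73.44191667
s = sqrt(sum((x - mean)^2)/(n-1)) = 1.6503457
u_A = s / sqrt(n) = 1.6503457 / sqrt(12) = 0.47641377
u_B1 = 0.824 / sqrt(6) = 0.33639659
u_B2 = 0.422 / sqrt(6) = 0.17228078
u_B3 = 1.137 / sqrt(6) = 0.46417831
uc = sqrt(0.47641377^2 + 0.33639659^2 + 0.17228078^2 + 0.46417831^2) = 0.76503262
U = k * uc = 2 * 0.76503262
U = 1.5301

1.5301


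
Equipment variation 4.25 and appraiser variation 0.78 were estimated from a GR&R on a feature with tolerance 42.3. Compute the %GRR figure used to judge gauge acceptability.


GRR = sqrt(EV^2 + AV^2) = sqrt(4.25^2 + 0.78^2) = 4.3209837
%GRR = GRR / tol * 100 = 4.3209837 / 42.3 * 100
%GRR = 10.2151

10.2151


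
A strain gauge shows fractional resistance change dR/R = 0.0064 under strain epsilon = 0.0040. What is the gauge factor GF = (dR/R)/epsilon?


GF = (dR/R) / epsilon
= 0.0064 / 0.0040
= 1.6000

1.6000


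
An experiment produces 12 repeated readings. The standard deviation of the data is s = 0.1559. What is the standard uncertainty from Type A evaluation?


u_A = s / sqrt(n)
u_A = 0.1559 / sqrt(12)
u_A = 0.1559 / 3.4641016
u_A = 0.0450

0.0450


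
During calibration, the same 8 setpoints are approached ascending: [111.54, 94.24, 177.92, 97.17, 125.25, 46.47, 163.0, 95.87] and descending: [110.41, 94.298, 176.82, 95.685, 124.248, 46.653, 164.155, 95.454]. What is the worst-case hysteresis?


|111.54 - 110.41| = 1.1300
|94.24 - 94.298| = 0.0580
|177.92 - 176.82| = 1.1000
|97.17 - 95.685| = 1.4850
|125.25 - 124.248| = 1.0020
|46.47 - 46.653| = 0.1830
|163.0 - 164.155| = 1.1550
|95.87 - 95.454| = 0.4160
hysteresis = max(diffs) = 1.4850

1.4850


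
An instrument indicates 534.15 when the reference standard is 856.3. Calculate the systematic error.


Systematic error = measured - true
= 534.15 - 856.3
= -322.1500

-322.1500


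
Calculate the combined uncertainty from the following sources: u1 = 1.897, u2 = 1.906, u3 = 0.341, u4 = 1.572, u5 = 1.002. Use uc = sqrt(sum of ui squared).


uc = sqrt(1.897^2 + 1.906^2 + 0.341^2 + 1.572^2 + 1.002^2)
uc = sqrt(10.822914)
uc = 3.2898

3.2898


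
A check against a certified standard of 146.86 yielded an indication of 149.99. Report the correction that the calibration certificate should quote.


Correction = standard - reading
= 146.86 - 149.99
= -3.1300

-3.1300


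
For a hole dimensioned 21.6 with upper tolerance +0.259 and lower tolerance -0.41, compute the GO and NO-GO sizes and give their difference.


GO = nominal - lower_tol (smallest hole = maximum material condition)
GO = 21.6 - 0.41 = 21.19
NO-GO = nominal + upper_tol (largest hole = least material condition)
NO-GO = 21.6 + 0.259 = 21.859
spread = NO-GO - GO = 21.859 - 21.19 = 0.6690

0.6690


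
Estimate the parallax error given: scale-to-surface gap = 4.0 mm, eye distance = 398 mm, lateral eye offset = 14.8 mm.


error = h * offset / d
= 4.0 * 14.8 / 398
= 0.1487

0.1487


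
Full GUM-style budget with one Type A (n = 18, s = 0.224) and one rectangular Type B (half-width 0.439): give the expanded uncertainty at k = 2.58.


u_A = s / sqrt(n) = 0.224 / sqrt(18) = 0.052797306
u_B = half_width / sqrt(3) = 0.439 / sqrt(3) = 0.25345677
uc = sqrt(u_A^2 + u_B^2) = sqrt(0.052797306^2 + 0.25345677^2) = 0.25889745
U = k * uc = 2.58 * 0.25889745
U = 0.6680

0.6680


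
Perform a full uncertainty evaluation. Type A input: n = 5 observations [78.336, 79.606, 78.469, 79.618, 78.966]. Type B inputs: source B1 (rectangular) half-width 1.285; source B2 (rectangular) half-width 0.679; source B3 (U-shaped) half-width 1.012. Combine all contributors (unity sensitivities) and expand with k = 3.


mean = (78.336 + 79.606 + 78.469 + 79.618 + 78.966) / 5 = 78.999
s = sqrt(sum((x - mean)^2)/(n-1)) = 0.60687066
u_A = s / sqrt(n) = 0.60687066 / sqrt(5) = 0.27140081
u_B1 = 1.285 / sqrt(3) = 0.7418951
u_B2 = 0.679 / sqrt(3) = 0.39202083
u_B3 = 1.012 / sqrt(2) = 0.71559206
uc = sqrt(0.27140081^2 + 0.7418951^2 + 0.39202083^2 + 0.71559206^2) = 1.135702
U = k * uc = 3 * 1.135702
U = 3.4071

3.4071


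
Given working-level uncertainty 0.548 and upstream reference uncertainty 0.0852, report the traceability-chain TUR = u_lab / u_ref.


TUR = u_lab / u_ref
= 0.548 / 0.0852
= 6.4319

6.4319


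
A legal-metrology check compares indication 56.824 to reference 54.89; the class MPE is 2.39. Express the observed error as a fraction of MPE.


e = indication - reference = 56.824 - 54.89 = 1.9340
|e| = 1.9340
ratio = |e| / MPE = 1.9340 / 2.39
ratio = 0.8092

0.8092


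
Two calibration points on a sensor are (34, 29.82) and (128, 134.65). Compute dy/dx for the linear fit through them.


slope = (y2 - y1) / (x2 - x1)
= (134.65 - 29.82) / (128 - 34)
= 104.8300 / 94
= 1.1152

1.1152


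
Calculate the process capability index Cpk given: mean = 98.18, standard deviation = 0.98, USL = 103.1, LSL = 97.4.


Cpu = (USL - mean) / (3*sigma) = (103.1 - 98.18) / (3*0.98) = 1.6735
Cpl = (mean - LSL) / (3*sigma) = (98.18 - 97.4) / (3*0.98) = 0.2653
Cpk = min(Cpu, Cpl) = 0.2653

0.2653


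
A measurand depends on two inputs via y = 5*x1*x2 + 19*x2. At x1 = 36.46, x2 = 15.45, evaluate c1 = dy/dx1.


y = 5*x1*x2 + 19*x2
dy/dx1 = 5*x2
Evaluate at x2 = 15.45: c1 = 5 * 15.45
c1 = 77.2500

77.2500


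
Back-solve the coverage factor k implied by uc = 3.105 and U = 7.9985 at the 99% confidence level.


k = U / uc
k = 7.9985 / 3.105
k = 2.576

2.576


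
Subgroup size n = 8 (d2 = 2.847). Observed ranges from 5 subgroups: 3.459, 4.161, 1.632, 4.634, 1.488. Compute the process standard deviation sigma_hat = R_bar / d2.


R_bar = (3.459 + 4.161 + 1.632 + 4.634 + 1.488) / 5
R_bar = 15.374 / 5 = 3.0748
sigma_hat = R_bar / d2 = 3.0748 / 2.847 = 1.0800

1.0800


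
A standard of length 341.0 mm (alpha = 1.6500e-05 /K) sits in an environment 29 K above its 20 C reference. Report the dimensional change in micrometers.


dL = L * alpha * dT
= 341.0 * 1.6500e-05 * 29
= 0.1631685 mm
dL_um = 0.1631685 * 1000 = 163.1685 um

163.1685


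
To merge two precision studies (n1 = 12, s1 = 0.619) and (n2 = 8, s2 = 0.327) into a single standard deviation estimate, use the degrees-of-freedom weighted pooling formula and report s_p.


s_p = sqrt(((n1-1)*s1^2 + (n2-1)*s2^2) / (n1+n2-2))
numerator = (12-1)*0.619^2 + (8-1)*0.327^2 = 4.214771 + 0.748503 = 4.963274
denominator = 12 + 8 - 2 = 18
s_p^2 = 4.963274 / 18 = 0.27573744
s_p = sqrt(0.27573744) = 0.5251

0.5251


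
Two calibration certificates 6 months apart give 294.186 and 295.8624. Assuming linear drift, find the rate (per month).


rate = (v2 - v1) / months
= (295.8624 - 294.186) / 6
= 1.6764 / 6
= 0.2794

0.2794


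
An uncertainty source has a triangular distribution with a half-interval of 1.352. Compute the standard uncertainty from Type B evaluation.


u_B = half_width / sqrt(6)
u_B = 1.352 / 2.4494897
u_B = 0.5520

0.5520


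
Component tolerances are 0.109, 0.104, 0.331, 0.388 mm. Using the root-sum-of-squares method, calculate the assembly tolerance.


RSS = sqrt(0.109^2 + 0.104^2 + 0.331^2 + 0.388^2)
= sqrt(0.282802)
= 0.5318

0.5318


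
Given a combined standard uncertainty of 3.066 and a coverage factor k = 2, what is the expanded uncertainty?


U = k * uc
U = 2 * 3.066
U = 6.1320

6.1320


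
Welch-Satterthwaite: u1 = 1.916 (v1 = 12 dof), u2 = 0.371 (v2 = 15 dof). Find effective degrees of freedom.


uc = sqrt(u1^2 + u2^2) = sqrt(1.916^2 + 0.371^2) = 1.9515883
v_eff = uc^4 / (u1^4/v1 + u2^4/v2)
= 1.9515883^4 / (1.916^4/12 + 0.371^4/15)
= 14.506172 / 1.1243173
v_eff = 12.9022

12.9022


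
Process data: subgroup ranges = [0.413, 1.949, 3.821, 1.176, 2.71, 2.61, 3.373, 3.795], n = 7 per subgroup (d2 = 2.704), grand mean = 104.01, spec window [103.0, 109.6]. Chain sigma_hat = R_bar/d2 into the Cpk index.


R_bar = (0.413 + 1.949 + 3.821 + 1.176 + 2.71 + 2.61 + 3.373 + 3.795) / 8 = 2.480875
sigma = R_bar / d2 = 2.480875 / 2.704 = 0.91748336
Cp = (USL - LSL)/(6*sigma) = (109.6 - 103.0)/(6*0.91748336) = 1.1989
Cpu = (109.6 - 104.01)/(3*0.91748336) = 2.0309
Cpl = (104.01 - 103.0)/(3*0.91748336) = 0.3669
Cpk = min(Cpu, Cpl) = 0.3669

0.3669


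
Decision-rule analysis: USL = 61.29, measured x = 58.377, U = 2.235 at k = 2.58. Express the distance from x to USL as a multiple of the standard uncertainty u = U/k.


u = U / k = 2.235 / 2.58 = 0.86627907
margin = |USL - x| = |61.29 - 58.377| = 2.913
z = margin / u = 2.913 / 0.86627907
z = 3.3627

3.3627


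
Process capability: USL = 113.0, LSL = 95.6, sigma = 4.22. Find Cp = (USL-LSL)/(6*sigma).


Cp = (USL - LSL) / (6 * sigma)
= (113.0 - 95.6) / (6 * 4.22)
= 17.4000 / 25.3200
= 0.6872

0.6872


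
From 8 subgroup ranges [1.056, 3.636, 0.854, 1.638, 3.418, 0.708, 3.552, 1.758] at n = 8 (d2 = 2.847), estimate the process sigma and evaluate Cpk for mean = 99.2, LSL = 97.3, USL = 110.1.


R_bar = (1.056 + 3.636 + 0.854 + 1.638 + 3.418 + 0.708 + 3.552 + 1.758) / 8 = 2.0775
sigma = R_bar / d2 = 2.0775 / 2.847 = 0.72971549
Cp = (USL - LSL)/(6*sigma) = (110.1 - 97.3)/(6*0.72971549) = 2.9235
Cpu = (110.1 - 99.2)/(3*0.72971549) = 4.9791
Cpl = (99.2 - 97.3)/(3*0.72971549) = 0.8679
Cpk = min(Cpu, Cpl) = 0.8679

0.8679


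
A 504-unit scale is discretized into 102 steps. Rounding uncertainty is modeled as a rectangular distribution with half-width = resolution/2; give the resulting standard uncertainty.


resolution = range / divisions
resolution = 504 / 102 = 4.9411765
u_res = resolution / (2*sqrt(3))
u_res = 4.9411765 / 3.4641016
u_res = 1.4264

1.4264


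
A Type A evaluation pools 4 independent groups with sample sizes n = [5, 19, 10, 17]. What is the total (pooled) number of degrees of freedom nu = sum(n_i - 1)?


nu = sum_i (n_i - 1)
nu = ((5 - 1) + (19 - 1) + (10 - 1) + (17 - 1))
nu = 4 + 18 + 9 + 16
nu = 47

47


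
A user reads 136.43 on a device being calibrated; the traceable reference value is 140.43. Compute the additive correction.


Correction = standard - reading
= 140.43 - 136.43
= 4.0000

4.0000


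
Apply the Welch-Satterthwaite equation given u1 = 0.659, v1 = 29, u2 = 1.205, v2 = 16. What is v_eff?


uc = sqrt(u1^2 + u2^2) = sqrt(0.659^2 + 1.205^2) = 1.3734286
v_eff = uc^4 / (u1^4/v1 + u2^4/v2)
= 1.3734286^4 / (0.659^4/29 + 1.205^4/16)
= 3.5581508 / 0.13827699
v_eff = 25.7321

25.7321


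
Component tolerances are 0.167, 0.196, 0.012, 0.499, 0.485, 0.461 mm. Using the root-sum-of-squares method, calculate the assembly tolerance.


RSS = sqrt(0.167^2 + 0.196^2 + 0.012^2 + 0.499^2 + 0.485^2 + 0.461^2)
= sqrt(0.763196)
= 0.8736

0.8736


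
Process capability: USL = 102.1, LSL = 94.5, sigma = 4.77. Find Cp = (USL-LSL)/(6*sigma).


Cp = (USL - LSL) / (6 * sigma)
= (102.1 - 94.5) / (6 * 4.77)
= 7.6000 / 28.6200
= 0.2655

0.2655


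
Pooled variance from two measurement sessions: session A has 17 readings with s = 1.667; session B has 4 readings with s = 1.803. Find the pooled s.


s_p = sqrt(((n1-1)*s1^2 + (n2-1)*s2^2) / (n1+n2-2))
numerator = (17-1)*1.667^2 + (4-1)*1.803^2 = 44.462224 + 9.752427 = 54.214651
denominator = 17 + 4 - 2 = 19
s_p^2 = 54.214651 / 19 = 2.8534027
s_p = sqrt(2.8534027) = 1.6892

1.6892


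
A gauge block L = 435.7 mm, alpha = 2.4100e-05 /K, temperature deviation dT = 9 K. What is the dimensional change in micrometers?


dL = L * alpha * dT
= 435.7 * 2.4100e-05 * 9
= 0.0945033 mm
dL_um = 0.0945033 * 1000 = 94.5033 um

94.5033


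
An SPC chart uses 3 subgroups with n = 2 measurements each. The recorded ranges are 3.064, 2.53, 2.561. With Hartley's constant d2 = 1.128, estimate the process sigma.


R_bar = (3.064 + 2.53 + 2.561) / 3
R_bar = 8.155 / 3 = 2.7183333
sigma_hat = R_bar / d2 = 2.7183333 / 1.128 = 2.4099

2.4099


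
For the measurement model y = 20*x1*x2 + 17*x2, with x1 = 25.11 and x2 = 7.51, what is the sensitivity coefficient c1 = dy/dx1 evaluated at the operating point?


y = 20*x1*x2 + 17*x2
dy/dx1 = 20*x2
Evaluate at x2 = 7.51: c1 = 20 * 7.51
c1 = 150.2000

150.2000


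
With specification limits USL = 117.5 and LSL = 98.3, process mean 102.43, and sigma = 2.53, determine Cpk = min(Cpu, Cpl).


Cpu = (USL - mean) / (3*sigma) = (117.5 - 102.43) / (3*2.53) = 1.9855
Cpl = (mean - LSL) / (3*sigma) = (102.43 - 98.3) / (3*2.53) = 0.5441
Cpk = min(Cpu, Cpl) = 0.5441

0.5441


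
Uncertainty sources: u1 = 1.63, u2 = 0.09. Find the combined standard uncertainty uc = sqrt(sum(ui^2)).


uc = sqrt(1.63^2 + 0.09^2)
uc = sqrt(2.665)
uc = 1.6325

1.6325


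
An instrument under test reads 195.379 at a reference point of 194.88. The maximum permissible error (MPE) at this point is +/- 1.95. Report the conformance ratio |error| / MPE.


e = indication - reference = 195.379 - 194.88 = 0.4990
|e| = 0.4990
ratio = |e| / MPE = 0.4990 / 1.95
ratio = 0.2559

0.2559


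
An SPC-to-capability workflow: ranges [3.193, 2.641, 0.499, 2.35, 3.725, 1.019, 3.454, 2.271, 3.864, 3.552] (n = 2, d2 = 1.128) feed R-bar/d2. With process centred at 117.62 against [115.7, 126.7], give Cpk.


R_bar = (3.193 + 2.641 + 0.499 + 2.35 + 3.725 + 1.019 + 3.454 + 2.271 + 3.864 + 3.552) / 10 = 2.6568
sigma = R_bar / d2 = 2.6568 / 1.128 = 2.3553191
Cp = (USL - LSL)/(6*sigma) = (126.7 - 115.7)/(6*2.3553191) = 0.7784
Cpu = (126.7 - 117.62)/(3*2.3553191) = 1.2850
Cpl = (117.62 - 115.7)/(3*2.3553191) = 0.2717
Cpk = min(Cpu, Cpl) = 0.2717

0.2717


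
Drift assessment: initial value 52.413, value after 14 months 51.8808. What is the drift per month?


rate = (v2 - v1) / months
= (51.8808 - 52.413) / 14
= -0.5322 / 14
= -0.0380

-0.0380


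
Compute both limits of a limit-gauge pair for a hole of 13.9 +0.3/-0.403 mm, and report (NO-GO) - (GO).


GO = nominal - lower_tol (smallest hole = maximum material condition)
GO = 13.9 - 0.403 = 13.497
NO-GO = nominal + upper_tol (largest hole = least material condition)
NO-GO = 13.9 + 0.3 = 14.2
spread = NO-GO - GO = 14.2 - 13.497 = 0.7030

0.7030


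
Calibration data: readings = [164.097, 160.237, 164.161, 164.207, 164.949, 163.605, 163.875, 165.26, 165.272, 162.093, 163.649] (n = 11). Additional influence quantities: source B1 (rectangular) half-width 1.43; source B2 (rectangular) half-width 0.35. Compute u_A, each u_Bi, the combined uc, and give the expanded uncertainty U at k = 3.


mean = (164.097 + 160.237 + 164.161 + 164.207 + 164.949 + 163.605 + 163.875 + 165.26 + 165.272 + 162.093 + 163.649) / 11 = 163.7640909
s = sqrt(sum((x - mean)^2)/(n-1)) = 1.4718644
u_A = s / sqrt(n) = 1.4718644 / sqrt(11) = 0.44378381
u_B1 = 1.43 / sqrt(3) = 0.82561088
u_B2 = 0.35 / sqrt(3) = 0.20207259
uc = sqrt(0.44378381^2 + 0.82561088^2 + 0.20207259^2) = 0.95885908
U = k * uc = 3 * 0.95885908
U = 2.8766

2.8766


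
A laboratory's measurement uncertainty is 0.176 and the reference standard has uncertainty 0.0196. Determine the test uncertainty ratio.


TUR = u_lab / u_ref
= 0.176 / 0.0196
= 8.9796

8.9796


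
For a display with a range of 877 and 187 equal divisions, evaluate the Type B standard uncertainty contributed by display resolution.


resolution = range / divisions
resolution = 877 / 187 = 4.6898396
u_res = resolution / (2*sqrt(3))
u_res = 4.6898396 / 3.4641016
u_res = 1.3538

1.3538


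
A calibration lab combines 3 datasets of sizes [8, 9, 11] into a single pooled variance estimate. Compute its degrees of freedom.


nu = sum_i (n_i - 1)
nu = ((8 - 1) + (9 - 1) + (11 - 1))
nu = 7 + 8 + 10
nu = 25

25


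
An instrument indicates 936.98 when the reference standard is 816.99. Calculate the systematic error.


Systematic error = measured - true
= 936.98 - 816.99
= 119.9900

119.9900


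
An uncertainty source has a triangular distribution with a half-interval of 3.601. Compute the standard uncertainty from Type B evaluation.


u_B = half_width / sqrt(6)
u_B = 3.601 / 2.4494897
u_B = 1.4701

1.4701


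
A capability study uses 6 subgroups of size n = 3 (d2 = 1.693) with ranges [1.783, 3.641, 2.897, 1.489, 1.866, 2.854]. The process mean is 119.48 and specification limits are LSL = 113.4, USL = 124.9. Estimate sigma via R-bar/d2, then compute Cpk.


R_bar = (1.783 + 3.641 + 2.897 + 1.489 + 1.866 + 2.854) / 6 = 2.4216667
sigma = R_bar / d2 = 2.4216667 / 1.693 = 1.4303997
Cp = (USL - LSL)/(6*sigma) = (124.9 - 113.4)/(6*1.4303997) = 1.3400
Cpu = (124.9 - 119.48)/(3*1.4303997) = 1.2631
Cpl = (119.48 - 113.4)/(3*1.4303997) = 1.4169
Cpk = min(Cpu, Cpl) = 1.2631

1.2631


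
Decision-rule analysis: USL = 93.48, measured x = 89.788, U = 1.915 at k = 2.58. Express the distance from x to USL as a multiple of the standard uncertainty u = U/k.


u = U / k = 1.915 / 2.58 = 0.74224806
margin = |USL - x| = |93.48 - 89.788| = 3.692
z = margin / u = 3.692 / 0.74224806
z = 4.9741

4.9741


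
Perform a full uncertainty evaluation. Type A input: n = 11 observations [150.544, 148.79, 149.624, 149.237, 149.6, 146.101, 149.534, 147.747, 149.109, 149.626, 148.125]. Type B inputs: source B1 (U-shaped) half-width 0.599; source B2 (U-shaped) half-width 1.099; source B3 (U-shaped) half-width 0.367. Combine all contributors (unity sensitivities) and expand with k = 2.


mean = (150.544 + 148.79 + 149.624 + 149.237 + 149.6 + 146.101 + 149.534 + 147.747 + 149.109 + 149.626 + 148.125) / 11 = 148.9124545
s = sqrt(sum((x - mean)^2)/(n-1)) = 1.2073948
u_A = s / sqrt(n) = 1.2073948 / sqrt(11) = 0.36404323
u_B1 = 0.599 / sqrt(2) = 0.42355696
u_B2 = 1.099 / sqrt(2) = 0.77711035
u_B3 = 0.367 / sqrt(2) = 0.25950819
uc = sqrt(0.36404323^2 + 0.42355696^2 + 0.77711035^2 + 0.25950819^2) = 0.99155079
U = k * uc = 2 * 0.99155079
U = 1.9831

1.9831


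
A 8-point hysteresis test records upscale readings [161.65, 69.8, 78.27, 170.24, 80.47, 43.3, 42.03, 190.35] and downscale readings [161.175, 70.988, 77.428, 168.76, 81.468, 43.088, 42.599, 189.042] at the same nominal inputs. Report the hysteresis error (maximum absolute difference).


|161.65 - 161.175| = 0.4750
|69.8 - 70.988| = 1.1880
|78.27 - 77.428| = 0.8420
|170.24 - 168.76| = 1.4800
|80.47 - 81.468| = 0.9980
|43.3 - 43.088| = 0.2120
|42.03 - 42.599| = 0.5690
|190.35 - 189.042| = 1.3080
hysteresis = max(diffs) = 1.4800

1.4800


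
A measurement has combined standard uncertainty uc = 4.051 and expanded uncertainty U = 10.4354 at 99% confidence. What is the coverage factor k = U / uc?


k = U / uc
k = 10.4354 / 4.051
k = 2.576

2.576


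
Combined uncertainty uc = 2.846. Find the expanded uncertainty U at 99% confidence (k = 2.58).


U = k * uc
U = 2.58 * 2.846
U = 7.3427

7.3427


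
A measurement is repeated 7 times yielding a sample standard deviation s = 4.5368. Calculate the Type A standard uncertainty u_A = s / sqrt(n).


u_A = s / sqrt(n)
u_A = 4.5368 / sqrt(7)
u_A = 4.5368 / 2.6457513
u_A = 1.7147

1.7147


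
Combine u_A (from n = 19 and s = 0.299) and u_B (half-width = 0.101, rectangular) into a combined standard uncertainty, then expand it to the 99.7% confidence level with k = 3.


u_A = s / sqrt(n) = 0.299 / sqrt(19) = 0.068595304
u_B = half_width / sqrt(3) = 0.101 / sqrt(3) = 0.058312377
uc = sqrt(u_A^2 + u_B^2) = sqrt(0.068595304^2 + 0.058312377^2) = 0.090031378
U = k * uc = 3 * 0.090031378
U = 0.2701

0.2701


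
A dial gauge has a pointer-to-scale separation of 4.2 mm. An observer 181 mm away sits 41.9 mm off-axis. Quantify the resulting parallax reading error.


error = h * offset / d
= 4.2 * 41.9 / 181
= 0.9723

0.9723


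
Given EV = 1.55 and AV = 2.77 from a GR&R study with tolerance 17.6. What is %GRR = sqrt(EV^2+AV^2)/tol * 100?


GRR = sqrt(EV^2 + AV^2) = sqrt(1.55^2 + 2.77^2) = 3.1741771
%GRR = GRR / tol * 100 = 3.1741771 / 17.6 * 100
%GRR = 18.0351

18.0351


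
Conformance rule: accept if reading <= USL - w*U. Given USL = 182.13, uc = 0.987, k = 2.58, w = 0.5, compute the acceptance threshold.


U = k * uc = 2.58 * 0.987 = 2.54646
guard band g = w * U = 0.5 * 2.54646 = 1.27323
AL = USL - g = 182.13 - 1.27323
AL = 180.8568

180.8568


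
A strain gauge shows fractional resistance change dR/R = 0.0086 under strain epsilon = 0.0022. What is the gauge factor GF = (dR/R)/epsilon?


GF = (dR/R) / epsilon
= 0.0086 / 0.0022
= 3.9091

3.9091


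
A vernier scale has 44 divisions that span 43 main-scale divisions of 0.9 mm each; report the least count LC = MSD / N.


LC = MSD / n_div
= 0.9 / 44
= 0.0205

0.0205


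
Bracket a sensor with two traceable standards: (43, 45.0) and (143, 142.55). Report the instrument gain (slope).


slope = (y2 - y1) / (x2 - x1)
= (142.55 - 45.0) / (143 - 43)
= 97.5500 / 100
= 0.9755

0.9755


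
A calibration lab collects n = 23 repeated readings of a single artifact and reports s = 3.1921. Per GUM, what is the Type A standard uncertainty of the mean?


u_A = s / sqrt(n)
u_A = 3.1921 / sqrt(23)
u_A = 3.1921 / 4.7958315
u_A = 0.6656

0.6656


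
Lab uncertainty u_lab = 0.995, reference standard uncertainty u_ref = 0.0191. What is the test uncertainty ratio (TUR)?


TUR = u_lab / u_ref
= 0.995 / 0.0191
= 52.0942

52.0942


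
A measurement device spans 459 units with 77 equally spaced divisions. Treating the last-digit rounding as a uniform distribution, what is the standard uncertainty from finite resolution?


resolution = range / divisions
resolution = 459 / 77 = 5.961039
u_res = resolution / (2*sqrt(3))
u_res = 5.961039 / 3.4641016
u_res = 1.7208

1.7208


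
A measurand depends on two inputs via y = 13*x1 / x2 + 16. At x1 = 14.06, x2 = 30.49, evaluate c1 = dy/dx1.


y = 13*x1 / x2 + 16
dy/dx1 = 13/x2
Evaluate at x2 = 30.49: c1 = 13 / 30.49
c1 = 0.4264

0.4264


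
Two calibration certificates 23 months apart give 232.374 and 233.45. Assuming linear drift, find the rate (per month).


rate = (v2 - v1) / months
= (233.45 - 232.374) / 23
= 1.0760 / 23
= 0.0468

0.0468


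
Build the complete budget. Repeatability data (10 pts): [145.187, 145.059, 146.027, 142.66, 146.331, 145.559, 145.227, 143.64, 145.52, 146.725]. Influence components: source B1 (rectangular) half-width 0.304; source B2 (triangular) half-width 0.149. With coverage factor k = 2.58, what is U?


mean = (145.187 + 145.059 + 146.027 + 142.66 + 146.331 + 145.559 + 145.227 + 143.64 + 145.52 + 146.725) / 10 = 145.1935
s = sqrt(sum((x - mean)^2)/(n-1)) = 1.2213632
u_A = s / sqrt(n) = 1.2213632 / sqrt(10) = 0.38622896
u_B1 = 0.304 / sqrt(3) = 0.17551448
u_B2 = 0.149 / sqrt(6) = 0.060828995
uc = sqrt(0.38622896^2 + 0.17551448^2 + 0.060828995^2) = 0.42857707
U = k * uc = 2.58 * 0.42857707
U = 1.1057

1.1057


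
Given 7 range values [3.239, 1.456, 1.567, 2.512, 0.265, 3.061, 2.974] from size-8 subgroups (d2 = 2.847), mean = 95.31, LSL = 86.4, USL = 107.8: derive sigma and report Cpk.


R_bar = (3.239 + 1.456 + 1.567 + 2.512 + 0.265 + 3.061 + 2.974) / 7 = 2.1534286
sigma = R_bar / d2 = 2.1534286 / 2.847 = 0.75638518
Cp = (USL - LSL)/(6*sigma) = (107.8 - 86.4)/(6*0.75638518) = 4.7154
Cpu = (107.8 - 95.31)/(3*0.75638518) = 5.5043
Cpl = (95.31 - 86.4)/(3*0.75638518) = 3.9266
Cpk = min(Cpu, Cpl) = 3.9266

3.9266


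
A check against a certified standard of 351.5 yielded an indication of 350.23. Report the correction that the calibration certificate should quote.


Correction = standard - reading
= 351.5 - 350.23
= 1.2700

1.2700


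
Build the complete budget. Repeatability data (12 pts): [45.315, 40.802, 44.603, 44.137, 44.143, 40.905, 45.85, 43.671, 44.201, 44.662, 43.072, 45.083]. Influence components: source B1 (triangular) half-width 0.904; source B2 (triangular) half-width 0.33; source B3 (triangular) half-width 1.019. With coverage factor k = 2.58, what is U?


mean = (45.315 + 40.802 + 44.603 + 44.137 + 44.143 + 40.905 + 45.85 + 43.671 + 44.201 + 44.662 + 43.072 + 45.083) / 12 = 43.87033333
s = sqrt(sum((x - mean)^2)/(n-1)) = 1.5891673
u_A = s / sqrt(n) = 1.5891673 / sqrt(12) = 0.45875308
u_B1 = 0.904 / sqrt(6) = 0.36905645
u_B2 = 0.33 / sqrt(6) = 0.13472194
u_B3 = 1.019 / sqrt(6) = 0.41600501
uc = sqrt(0.45875308^2 + 0.36905645^2 + 0.13472194^2 + 0.41600501^2) = 0.73339431
U = k * uc = 2.58 * 0.73339431
U = 1.8922

1.8922


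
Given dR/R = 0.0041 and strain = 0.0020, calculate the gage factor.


GF = (dR/R) / epsilon
= 0.0041 / 0.0020
= 2.0500

2.0500


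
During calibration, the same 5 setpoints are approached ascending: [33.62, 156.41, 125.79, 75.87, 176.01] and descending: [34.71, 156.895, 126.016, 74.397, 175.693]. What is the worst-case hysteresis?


|33.62 - 34.71| = 1.0900
|156.41 - 156.895| = 0.4850
|125.79 - 126.016| = 0.2260
|75.87 - 74.397| = 1.4730
|176.01 - 175.693| = 0.3170
hysteresis = max(diffs) = 1.4730

1.4730


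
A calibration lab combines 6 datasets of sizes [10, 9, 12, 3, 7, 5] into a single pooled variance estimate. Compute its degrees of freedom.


nu = sum_i (n_i - 1)
nu = ((10 - 1) + (9 - 1) + (12 - 1) + (3 - 1) + (7 - 1) + (5 - 1))
nu = 9 + 8 + 11 + 2 + 6 + 4
nu = 40

40


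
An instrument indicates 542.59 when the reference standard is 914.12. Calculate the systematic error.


Systematic error = measured - true
= 542.59 - 914.12
= -371.5300

-371.5300


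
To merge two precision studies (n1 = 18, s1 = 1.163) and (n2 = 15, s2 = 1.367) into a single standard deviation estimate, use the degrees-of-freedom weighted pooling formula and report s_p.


s_p = sqrt(((n1-1)*s1^2 + (n2-1)*s2^2) / (n1+n2-2))
numerator = (18-1)*1.163^2 + (15-1)*1.367^2 = 22.993673 + 26.161646 = 49.155319
denominator = 18 + 15 - 2 = 31
s_p^2 = 49.155319 / 31 = 1.5856555
s_p = sqrt(1.5856555) = 1.2592

1.2592


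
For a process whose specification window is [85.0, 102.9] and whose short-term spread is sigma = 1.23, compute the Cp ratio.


Cp = (USL - LSL) / (6 * sigma)
= (102.9 - 85.0) / (6 * 1.23)
= 17.9000 / 7.3800
= 2.4255

2.4255


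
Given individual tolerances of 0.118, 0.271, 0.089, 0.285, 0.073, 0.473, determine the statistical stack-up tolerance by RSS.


RSS = sqrt(0.118^2 + 0.271^2 + 0.089^2 + 0.285^2 + 0.073^2 + 0.473^2)
= sqrt(0.405569)
= 0.6368

0.6368


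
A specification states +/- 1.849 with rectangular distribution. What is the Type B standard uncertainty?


u_B = half_width / sqrt(3)
u_B = 1.849 / 1.7320508
u_B = 1.0675

1.0675


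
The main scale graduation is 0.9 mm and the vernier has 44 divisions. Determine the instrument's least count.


LC = MSD / n_div
= 0.9 / 44
= 0.0205

0.0205


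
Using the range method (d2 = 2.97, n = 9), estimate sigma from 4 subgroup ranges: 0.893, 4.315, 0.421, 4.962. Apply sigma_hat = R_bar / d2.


R_bar = (0.893 + 4.315 + 0.421 + 4.962) / 4
R_bar = 10.591 / 4 = 2.64775
sigma_hat = R_bar / d2 = 2.64775 / 2.97 = 0.8915

0.8915


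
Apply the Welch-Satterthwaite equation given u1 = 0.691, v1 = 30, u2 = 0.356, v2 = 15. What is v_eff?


uc = sqrt(u1^2 + u2^2) = sqrt(0.691^2 + 0.356^2) = 0.77731396
v_eff = uc^4 / (u1^4/v1 + u2^4/v2)
= 0.77731396^4 / (0.691^4/30 + 0.356^4/15)
= 0.36507817 / 0.0086704044
v_eff = 42.1062

42.1062


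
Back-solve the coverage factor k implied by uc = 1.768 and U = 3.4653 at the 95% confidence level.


k = U / uc
k = 3.4653 / 1.768
k = 1.96

1.96


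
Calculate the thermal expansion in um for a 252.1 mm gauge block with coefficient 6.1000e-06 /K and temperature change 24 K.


dL = L * alpha * dT
= 252.1 * 6.1000e-06 * 24
= 0.0369074 mm
dL_um = 0.0369074 * 1000 = 36.9074 um

36.9074


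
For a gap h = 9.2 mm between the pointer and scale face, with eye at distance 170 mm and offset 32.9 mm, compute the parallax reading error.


error = h * offset / d
= 9.2 * 32.9 / 170
= 1.7805

1.7805


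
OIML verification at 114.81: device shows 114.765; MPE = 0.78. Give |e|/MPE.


e = indication - reference = 114.765 - 114.81 = -0.0450
|e| = 0.0450
ratio = |e| / MPE = 0.0450 / 0.78
ratio = 0.0577

0.0577


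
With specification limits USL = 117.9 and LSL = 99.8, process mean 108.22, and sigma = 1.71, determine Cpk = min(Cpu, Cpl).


Cpu = (USL - mean) / (3*sigma) = (117.9 - 108.22) / (3*1.71) = 1.8869
Cpl = (mean - LSL) / (3*sigma) = (108.22 - 99.8) / (3*1.71) = 1.6413
Cpk = min(Cpu, Cpl) = 1.6413

1.6413


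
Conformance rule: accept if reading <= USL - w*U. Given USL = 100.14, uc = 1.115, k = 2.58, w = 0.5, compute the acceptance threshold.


U = k * uc = 2.58 * 1.115 = 2.8767
guard band g = w * U = 0.5 * 2.8767 = 1.43835
AL = USL - g = 100.14 - 1.43835
AL = 98.7017

98.7017


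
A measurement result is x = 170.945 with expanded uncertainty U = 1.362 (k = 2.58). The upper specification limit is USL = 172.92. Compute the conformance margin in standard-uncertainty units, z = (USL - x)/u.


u = U / k = 1.362 / 2.58 = 0.52790698
margin = |USL - x| = |172.92 - 170.945| = 1.975
z = margin / u = 1.975 / 0.52790698
z = 3.7412

3.7412


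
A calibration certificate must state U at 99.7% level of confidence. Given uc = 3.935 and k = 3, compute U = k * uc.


U = k * uc
U = 3 * 3.935
U = 11.8050

11.8050


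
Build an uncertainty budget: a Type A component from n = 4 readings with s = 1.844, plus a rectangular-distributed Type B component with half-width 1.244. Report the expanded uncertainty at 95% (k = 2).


u_A = s / sqrt(n) = 1.844 / sqrt(4) = 0.922
u_B = half_width / sqrt(3) = 1.244 / sqrt(3) = 0.71822373
uc = sqrt(u_A^2 + u_B^2) = sqrt(0.922^2 + 0.71822373^2) = 1.1687298
U = k * uc = 2 * 1.1687298
U = 2.3375

2.3375


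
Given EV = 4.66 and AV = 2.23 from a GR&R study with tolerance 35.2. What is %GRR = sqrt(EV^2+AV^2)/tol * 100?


GRR = sqrt(EV^2 + AV^2) = sqrt(4.66^2 + 2.23^2) = 5.1660914
%GRR = GRR / tol * 100 = 5.1660914 / 35.2 * 100
%GRR = 14.6764

14.6764


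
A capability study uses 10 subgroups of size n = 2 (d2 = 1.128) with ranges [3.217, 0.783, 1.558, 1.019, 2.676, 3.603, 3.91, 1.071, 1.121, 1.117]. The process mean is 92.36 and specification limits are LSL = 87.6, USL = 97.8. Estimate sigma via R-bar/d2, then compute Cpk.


R_bar = (3.217 + 0.783 + 1.558 + 1.019 + 2.676 + 3.603 + 3.91 + 1.071 + 1.121 + 1.117) / 10 = 2.0075
sigma = R_bar / d2 = 2.0075 / 1.128 = 1.7796986
Cp = (USL - LSL)/(6*sigma) = (97.8 - 87.6)/(6*1.7796986) = 0.9552
Cpu = (97.8 - 92.36)/(3*1.7796986) = 1.0189
Cpl = (92.36 - 87.6)/(3*1.7796986) = 0.8915
Cpk = min(Cpu, Cpl) = 0.8915

0.8915


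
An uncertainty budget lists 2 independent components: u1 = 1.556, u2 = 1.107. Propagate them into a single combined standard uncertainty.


uc = sqrt(1.556^2 + 1.107^2)
uc = sqrt(3.646585)
uc = 1.9096

1.9096


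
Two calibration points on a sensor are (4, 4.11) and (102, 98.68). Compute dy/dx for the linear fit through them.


slope = (y2 - y1) / (x2 - x1)
= (98.68 - 4.11) / (102 - 4)
= 94.5700 / 98
= 0.9650

0.9650


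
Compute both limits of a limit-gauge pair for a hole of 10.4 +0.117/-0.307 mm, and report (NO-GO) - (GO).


GO = nominal - lower_tol (smallest hole = maximum material condition)
GO = 10.4 - 0.307 = 10.093
NO-GO = nominal + upper_tol (largest hole = least material condition)
NO-GO = 10.4 + 0.117 = 10.517
spread = NO-GO - GO = 10.517 - 10.093 = 0.4240

0.4240


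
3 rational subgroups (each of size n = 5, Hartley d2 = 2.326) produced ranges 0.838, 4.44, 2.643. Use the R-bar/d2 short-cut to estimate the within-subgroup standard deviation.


R_bar = (0.838 + 4.44 + 2.643) / 3
R_bar = 7.921 / 3 = 2.6403333
sigma_hat = R_bar / d2 = 2.6403333 / 2.326 = 1.1351

1.1351


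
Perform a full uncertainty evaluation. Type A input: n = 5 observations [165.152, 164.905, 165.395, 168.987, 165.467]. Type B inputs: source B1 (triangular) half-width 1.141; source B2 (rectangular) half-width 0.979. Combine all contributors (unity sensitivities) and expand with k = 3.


mean = (165.152 + 164.905 + 165.395 + 168.987 + 165.467) / 5 = 165.9812
s = sqrt(sum((x - mean)^2)/(n-1)) = 1.6947452
u_A = s / sqrt(n) = 1.6947452 / sqrt(5) = 0.75791309
u_B1 = 1.141 / sqrt(6) = 0.4658113
u_B2 = 0.979 / sqrt(3) = 0.56522591
uc = sqrt(0.75791309^2 + 0.4658113^2 + 0.56522591^2) = 1.053989
U = k * uc = 3 * 1.053989
U = 3.1620

3.1620


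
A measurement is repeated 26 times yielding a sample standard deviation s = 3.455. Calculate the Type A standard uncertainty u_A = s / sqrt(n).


u_A = s / sqrt(n)
u_A = 3.455 / sqrt(26)
u_A = 3.455 / 5.0990195
u_A = 0.6776

0.6776


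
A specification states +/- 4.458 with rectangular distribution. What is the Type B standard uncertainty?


u_B = half_width / sqrt(3)
u_B = 4.458 / 1.7320508
u_B = 2.5738

2.5738


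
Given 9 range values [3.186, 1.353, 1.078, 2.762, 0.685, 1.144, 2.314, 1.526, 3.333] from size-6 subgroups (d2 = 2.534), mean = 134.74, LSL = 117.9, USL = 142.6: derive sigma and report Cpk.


R_bar = (3.186 + 1.353 + 1.078 + 2.762 + 0.685 + 1.144 + 2.314 + 1.526 + 3.333) / 9 = 1.9312222
sigma = R_bar / d2 = 1.9312222 / 2.534 = 0.76212399
Cp = (USL - LSL)/(6*sigma) = (142.6 - 117.9)/(6*0.76212399) = 5.4016
Cpu = (142.6 - 134.74)/(3*0.76212399) = 3.4378
Cpl = (134.74 - 117.9)/(3*0.76212399) = 7.3654
Cpk = min(Cpu, Cpl) = 3.4378

3.4378


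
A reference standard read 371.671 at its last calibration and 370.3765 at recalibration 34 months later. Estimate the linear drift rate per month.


rate = (v2 - v1) / months
= (370.3765 - 371.671) / 34
= -1.2945 / 34
= -0.0381

-0.0381


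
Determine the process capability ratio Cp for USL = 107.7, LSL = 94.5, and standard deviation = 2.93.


Cp = (USL - LSL) / (6 * sigma)
= (107.7 - 94.5) / (6 * 2.93)
= 13.2000 / 17.5800
= 0.7509

0.7509


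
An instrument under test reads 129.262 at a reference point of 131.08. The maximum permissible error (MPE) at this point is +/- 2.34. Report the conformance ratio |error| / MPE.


e = indication - reference = 129.262 - 131.08 = -1.8180
|e| = 1.8180
ratio = |e| / MPE = 1.8180 / 2.34
ratio = 0.7769

0.7769


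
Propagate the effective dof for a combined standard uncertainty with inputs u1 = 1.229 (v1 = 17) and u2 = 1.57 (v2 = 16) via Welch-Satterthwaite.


uc = sqrt(u1^2 + u2^2) = sqrt(1.229^2 + 1.57^2) = 1.9938257
v_eff = uc^4 / (u1^4/v1 + u2^4/v2)
= 1.9938257^4 / (1.229^4/17 + 1.57^4/16)
= 15.803335 / 0.51393513
v_eff = 30.7497

30.7497


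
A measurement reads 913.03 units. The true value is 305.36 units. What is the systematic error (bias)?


Systematic error = measured - true
= 913.03 - 305.36
= 607.6700

607.6700


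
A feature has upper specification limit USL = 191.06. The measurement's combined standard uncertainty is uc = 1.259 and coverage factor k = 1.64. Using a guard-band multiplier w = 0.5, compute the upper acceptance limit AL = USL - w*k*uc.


U = k * uc = 1.64 * 1.259 = 2.06476
guard band g = w * U = 0.5 * 2.06476 = 1.03238
AL = USL - g = 191.06 - 1.03238
AL = 190.0276

190.0276


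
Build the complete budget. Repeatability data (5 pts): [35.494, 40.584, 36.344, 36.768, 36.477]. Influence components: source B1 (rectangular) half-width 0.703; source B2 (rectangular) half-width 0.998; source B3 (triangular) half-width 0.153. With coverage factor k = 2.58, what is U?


mean = (35.494 + 40.584 + 36.344 + 36.768 + 36.477) / 5 = 37.1334
s = sqrt(sum((x - mean)^2)/(n-1)) = 1.9863159
u_A = s / sqrt(n) = 1.9863159 / sqrt(5) = 0.88830748
u_B1 = 0.703 / sqrt(3) = 0.40587724
u_B2 = 0.998 / sqrt(3) = 0.57619557
u_B3 = 0.153 / sqrt(6) = 0.062461988
uc = sqrt(0.88830748^2 + 0.40587724^2 + 0.57619557^2 + 0.062461988^2) = 1.1356625
U = k * uc = 2.58 * 1.1356625
U = 2.9300

2.9300


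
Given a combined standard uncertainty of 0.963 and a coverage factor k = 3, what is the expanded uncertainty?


U = k * uc
U = 3 * 0.963
U = 2.8890

2.8890


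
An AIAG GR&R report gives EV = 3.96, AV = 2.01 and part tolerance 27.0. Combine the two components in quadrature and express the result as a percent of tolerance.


GRR = sqrt(EV^2 + AV^2) = sqrt(3.96^2 + 2.01^2) = 4.4409121
%GRR = GRR / tol * 100 = 4.4409121 / 27.0 * 100
%GRR = 16.4478

16.4478


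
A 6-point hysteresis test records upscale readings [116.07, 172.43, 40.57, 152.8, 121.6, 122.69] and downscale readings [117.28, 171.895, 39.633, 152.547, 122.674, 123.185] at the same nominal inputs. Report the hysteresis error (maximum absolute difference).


|116.07 - 117.28| = 1.2100
|172.43 - 171.895| = 0.5350
|40.57 - 39.633| = 0.9370
|152.8 - 152.547| = 0.2530
|121.6 - 122.674| = 1.0740
|122.69 - 123.185| = 0.4950
hysteresis = max(diffs) = 1.2100

1.2100
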